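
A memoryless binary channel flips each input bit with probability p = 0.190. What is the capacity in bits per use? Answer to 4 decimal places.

Binary symmetric channel: C = 1 − h₂(ε) where h₂ is the binary entropy function.
h₂(0.190) = −0.190·log₂0.190 − 0.810·log₂0.810 = 0.7015.
C = 1 − 0.7015 = 0.2985 bits per channel use.

0.2985 bits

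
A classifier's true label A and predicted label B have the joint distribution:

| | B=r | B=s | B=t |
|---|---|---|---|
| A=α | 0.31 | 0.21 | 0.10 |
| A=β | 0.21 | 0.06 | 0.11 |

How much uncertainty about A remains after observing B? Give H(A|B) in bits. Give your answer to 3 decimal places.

0.922 bits

Chain rule: H(A|B) = H(A,B) − H(B).
Marginals: p(A) = (0.6200, 0.3800), p(B) = (0.5200, 0.2700, 0.2100).
H(A,B) = 2.3955 bits; H(B) = 1.4734 bits.
H(A|B) = 2.3955 − 1.4734 = 0.922 bits.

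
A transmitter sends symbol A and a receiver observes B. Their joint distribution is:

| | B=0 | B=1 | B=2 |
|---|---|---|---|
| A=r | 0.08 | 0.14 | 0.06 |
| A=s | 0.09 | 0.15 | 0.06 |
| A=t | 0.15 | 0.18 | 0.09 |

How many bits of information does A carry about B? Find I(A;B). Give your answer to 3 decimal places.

Marginals: p(A) = (0.2800, 0.3000, 0.4200), p(B) = (0.3200, 0.4700, 0.2100).
I(A;B) = Σ p(x,y)·log₂[p(x,y)/(p(x)p(y))].
  (r,0): 0.08·log₂(0.8929) = -0.0131
  (r,1): 0.14·log₂(1.0638) = 0.0125
  (r,2): 0.06·log₂(1.0204) = 0.0017
  (s,0): 0.09·log₂(0.9375) = -0.0084
  (s,1): 0.15·log₂(1.0638) = 0.0134
  (s,2): 0.06·log₂(0.9524) = -0.0042
  (t,0): 0.15·log₂(1.1161) = 0.0238
  (t,1): 0.18·log₂(0.9119) = -0.0240
  (t,2): 0.09·log₂(1.0204) = 0.0026
Sum = 0.004 bits.

0.004 bits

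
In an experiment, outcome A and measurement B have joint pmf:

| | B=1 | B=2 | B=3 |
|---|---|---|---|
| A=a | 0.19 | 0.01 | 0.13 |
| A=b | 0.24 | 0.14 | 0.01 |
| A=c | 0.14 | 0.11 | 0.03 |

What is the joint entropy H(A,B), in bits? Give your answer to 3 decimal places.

2.761 bits

H(A,B) = −Σ p(x,y)·log₂ p(x,y) over all 9 cells.
  cell (a,1): −0.19·log₂0.19 = 0.4552
  cell (a,2): −0.01·log₂0.01 = 0.0664
  cell (a,3): −0.13·log₂0.13 = 0.3826
  cell (b,1): −0.24·log₂0.24 = 0.4941
  cell (b,2): −0.14·log₂0.14 = 0.3971
  cell (b,3): −0.01·log₂0.01 = 0.0664
  cell (c,1): −0.14·log₂0.14 = 0.3971
  cell (c,2): −0.11·log₂0.11 = 0.3503
  cell (c,3): −0.03·log₂0.03 = 0.1518
Sum = 2.761 bits.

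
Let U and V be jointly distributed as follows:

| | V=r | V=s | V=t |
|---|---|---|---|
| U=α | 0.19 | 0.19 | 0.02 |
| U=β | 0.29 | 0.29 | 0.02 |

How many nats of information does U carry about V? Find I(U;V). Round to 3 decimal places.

Marginals: p(U) = (0.4000, 0.6000), p(V) = (0.4800, 0.4800, 0.0400).
I(U;V) = Σ p(x,y)·ln[p(x,y)/(p(x)p(y))].
  (α,r): 0.19·ln(0.9896) = -0.0020
  (α,s): 0.19·ln(0.9896) = -0.0020
  (α,t): 0.02·ln(1.2500) = 0.0045
  (β,r): 0.29·ln(1.0069) = 0.0020
  (β,s): 0.29·ln(1.0069) = 0.0020
  (β,t): 0.02·ln(0.8333) = -0.0036
Sum = 0.001 nats.

0.001 nats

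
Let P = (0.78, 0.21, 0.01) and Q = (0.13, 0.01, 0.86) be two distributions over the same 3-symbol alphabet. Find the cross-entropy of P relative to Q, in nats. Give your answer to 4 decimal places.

H(P,Q) = −Σ p·ln q.
  −0.78·ln(0.13) = 1.59137
  −0.21·ln(0.01) = 0.96709
  −0.01·ln(0.86) = 0.00151
H(P,Q) = 2.5600 nats.

2.5600 nats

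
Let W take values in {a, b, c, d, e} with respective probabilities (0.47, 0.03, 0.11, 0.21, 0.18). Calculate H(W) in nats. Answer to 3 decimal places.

H(W) = −Σ p·ln p.
  −(0.47)·ln(0.47) = 0.3549
  −(0.03)·ln(0.03) = 0.1052
  −(0.11)·ln(0.11) = 0.2428
  −(0.21)·ln(0.21) = 0.3277
  −(0.18)·ln(0.18) = 0.3087
Sum: 0.3549 + 0.1052 + 0.2428 + 0.3277 + 0.3087 = 1.339 nats.

1.339 nats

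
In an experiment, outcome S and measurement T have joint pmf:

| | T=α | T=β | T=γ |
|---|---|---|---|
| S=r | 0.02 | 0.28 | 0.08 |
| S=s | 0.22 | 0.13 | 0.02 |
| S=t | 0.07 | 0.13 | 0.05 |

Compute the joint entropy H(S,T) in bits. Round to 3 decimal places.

H(S,T) = −Σ p(x,y)·log₂ p(x,y) over all 9 cells.
  cell (r,α): −0.02·log₂0.02 = 0.1129
  cell (r,β): −0.28·log₂0.28 = 0.5142
  cell (r,γ): −0.08·log₂0.08 = 0.2915
  cell (s,α): −0.22·log₂0.22 = 0.4806
  cell (s,β): −0.13·log₂0.13 = 0.3826
  cell (s,γ): −0.02·log₂0.02 = 0.1129
  cell (t,α): −0.07·log₂0.07 = 0.2686
  cell (t,β): −0.13·log₂0.13 = 0.3826
  cell (t,γ): −0.05·log₂0.05 = 0.2161
Sum = 2.762 bits.

2.762 bits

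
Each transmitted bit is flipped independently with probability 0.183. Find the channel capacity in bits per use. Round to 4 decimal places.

Binary symmetric channel: C = 1 − h₂(ε) where h₂ is the binary entropy function.
h₂(0.183) = −0.183·log₂0.183 − 0.817·log₂0.817 = 0.6866.
C = 1 − 0.6866 = 0.3134 bits per channel use.

0.3134 bits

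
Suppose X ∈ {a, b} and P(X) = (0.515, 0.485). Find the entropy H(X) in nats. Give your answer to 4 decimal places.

0.6927 nats

H(X) = −Σ p·ln p.
  −(0.515)·ln(0.515) = 0.34175
  −(0.485)·ln(0.485) = 0.35095
Sum: 0.34175 + 0.35095 = 0.6927 nats.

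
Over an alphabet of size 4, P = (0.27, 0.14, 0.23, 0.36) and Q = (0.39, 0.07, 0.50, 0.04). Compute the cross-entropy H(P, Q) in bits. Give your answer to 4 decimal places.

H(P,Q) = −Σ p·log₂ q.
  −0.27·log₂(0.39) = 0.36678
  −0.14·log₂(0.07) = 0.53711
  −0.23·log₂(0.50) = 0.23000
  −0.36·log₂(0.04) = 1.67179
H(P,Q) = 2.8057 bits.

2.8057 bits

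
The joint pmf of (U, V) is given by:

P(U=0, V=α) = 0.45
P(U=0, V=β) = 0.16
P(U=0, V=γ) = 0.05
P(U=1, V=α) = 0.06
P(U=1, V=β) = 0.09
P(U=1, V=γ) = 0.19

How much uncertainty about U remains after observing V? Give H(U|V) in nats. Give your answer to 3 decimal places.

Chain rule: H(U|V) = H(U,V) − H(V).
Marginals: p(U) = (0.6600, 0.3400), p(V) = (0.5100, 0.2500, 0.2400).
H(U,V) = 1.5034 nats; H(V) = 1.0325 nats.
H(U|V) = 1.5034 − 1.0325 = 0.471 nats.

0.471 nats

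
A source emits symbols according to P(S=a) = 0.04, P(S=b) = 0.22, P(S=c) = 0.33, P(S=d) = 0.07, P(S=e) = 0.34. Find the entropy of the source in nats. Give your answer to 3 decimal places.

H(S) = −Σ p·ln p.
  −(0.04)·ln(0.04) = 0.1288
  −(0.22)·ln(0.22) = 0.3331
  −(0.33)·ln(0.33) = 0.3659
  −(0.07)·ln(0.07) = 0.1861
  −(0.34)·ln(0.34) = 0.3668
Sum: 0.1288 + 0.3331 + 0.3659 + 0.1861 + 0.3668 = 1.381 nats.

1.381 nats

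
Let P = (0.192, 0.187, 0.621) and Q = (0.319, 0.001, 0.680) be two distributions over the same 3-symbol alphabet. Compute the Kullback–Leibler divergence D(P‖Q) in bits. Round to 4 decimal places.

1.1893 bits

D(P‖Q) = Σ p·log₂(p/q).
  0.192·log₂(0.192/0.319) = -0.14063
  0.187·log₂(0.187/0.001) = 1.41127
  0.621·log₂(0.621/0.680) = -0.08131
D(P‖Q) = 1.1893 bits.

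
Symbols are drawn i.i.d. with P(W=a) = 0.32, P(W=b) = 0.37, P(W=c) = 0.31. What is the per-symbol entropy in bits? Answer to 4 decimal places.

H(W) = −Σ p·log₂ p.
  −(0.32)·log₂(0.32) = 0.52603
  −(0.37)·log₂(0.37) = 0.53073
  −(0.31)·log₂(0.31) = 0.52379
Sum: 0.52603 + 0.53073 + 0.52379 = 1.5806 bits.

1.5806 bits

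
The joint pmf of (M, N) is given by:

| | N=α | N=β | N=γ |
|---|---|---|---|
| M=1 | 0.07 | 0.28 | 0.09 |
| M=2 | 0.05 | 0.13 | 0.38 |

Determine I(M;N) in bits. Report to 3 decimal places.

0.171 bits

Marginals: p(M) = (0.4400, 0.5600), p(N) = (0.1200, 0.4100, 0.4700).
I(M;N) = H(M) + H(N) − H(M,N).
H(M) = 0.9896, H(N) = 1.4064, H(M,N) = 2.2246.
I(M;N) = 0.9896 + 1.4064 − 2.2246 = 0.171 bits.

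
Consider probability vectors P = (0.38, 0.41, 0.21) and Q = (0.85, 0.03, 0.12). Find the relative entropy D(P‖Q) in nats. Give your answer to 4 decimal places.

D(P‖Q) = Σ p·ln(p/q).
  0.38·ln(0.38/0.85) = -0.30592
  0.41·ln(0.41/0.03) = 1.07213
  0.21·ln(0.21/0.12) = 0.11752
D(P‖Q) = 0.8837 nats.

0.8837 nats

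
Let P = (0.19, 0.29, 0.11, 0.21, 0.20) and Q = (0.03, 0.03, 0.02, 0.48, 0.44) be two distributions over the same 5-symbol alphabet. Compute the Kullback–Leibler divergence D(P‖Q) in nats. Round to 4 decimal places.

0.8649 nats

D(P‖Q) = Σ p·ln(p/q).
  0.19·ln(0.19/0.03) = 0.35071
  0.29·ln(0.29/0.03) = 0.65792
  0.11·ln(0.11/0.02) = 0.18752
  0.21·ln(0.21/0.48) = -0.17360
  0.20·ln(0.20/0.44) = -0.15769
D(P‖Q) = 0.8649 nats.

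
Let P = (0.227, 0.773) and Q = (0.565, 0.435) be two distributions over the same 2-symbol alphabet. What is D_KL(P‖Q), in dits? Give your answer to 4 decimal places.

D(P‖Q) = Σ p·log₁₀(p/q).
  0.227·log₁₀(0.227/0.565) = -0.08990
  0.773·log₁₀(0.773/0.435) = 0.19301
D(P‖Q) = 0.1031 dits.

0.1031 dits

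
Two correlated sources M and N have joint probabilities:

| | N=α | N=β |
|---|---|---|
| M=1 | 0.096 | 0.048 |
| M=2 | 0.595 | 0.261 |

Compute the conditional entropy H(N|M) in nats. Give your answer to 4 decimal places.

0.6181 nats

Marginals: p(M) = (0.1440, 0.8560), p(N) = (0.6910, 0.3090).
H(N|M) = Σ p(M) · H(N|M=·).
  M=1: p=0.1440, H(N|M=1) = 0.6365
  M=2: p=0.8560, H(N|M=2) = 0.6150
Weighted sum = 0.6181 nats.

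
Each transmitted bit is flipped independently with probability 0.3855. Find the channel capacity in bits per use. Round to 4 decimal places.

Binary symmetric channel: C = 1 − h₂(ε) where h₂ is the binary entropy function.
h₂(0.3855) = −0.3855·log₂0.3855 − 0.6145·log₂0.6145 = 0.9618.
C = 1 − 0.9618 = 0.0382 bits per channel use.

0.0382 bits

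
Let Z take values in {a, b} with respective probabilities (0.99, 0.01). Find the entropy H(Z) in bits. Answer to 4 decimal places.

H(Z) = −Σ p·log₂ p.
  −(0.99)·log₂(0.99) = 0.01435
  −(0.01)·log₂(0.01) = 0.06644
Sum: 0.01435 + 0.06644 = 0.0808 bits.

0.0808 bits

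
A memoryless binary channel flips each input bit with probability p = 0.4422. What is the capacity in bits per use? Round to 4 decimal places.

0.0097 bits

Binary symmetric channel: C = 1 − h₂(ε) where h₂ is the binary entropy function.
h₂(0.4422) = −0.4422·log₂0.4422 − 0.5578·log₂0.5578 = 0.9903.
C = 1 − 0.9903 = 0.0097 bits per channel use.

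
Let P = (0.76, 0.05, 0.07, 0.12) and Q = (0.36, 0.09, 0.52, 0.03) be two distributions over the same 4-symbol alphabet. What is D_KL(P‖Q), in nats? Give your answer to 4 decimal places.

0.5645 nats

D(P‖Q) = Σ p·ln(p/q).
  0.76·ln(0.76/0.36) = 0.56788
  0.05·ln(0.05/0.09) = -0.02939
  0.07·ln(0.07/0.52) = -0.14037
  0.12·ln(0.12/0.03) = 0.16636
D(P‖Q) = 0.5645 nats.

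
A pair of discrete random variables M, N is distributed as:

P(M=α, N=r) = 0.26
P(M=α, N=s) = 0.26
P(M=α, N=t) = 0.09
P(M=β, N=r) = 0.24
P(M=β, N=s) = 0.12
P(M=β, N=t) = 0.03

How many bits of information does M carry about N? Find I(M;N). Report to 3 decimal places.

Marginals: p(M) = (0.6100, 0.3900), p(N) = (0.5000, 0.3800, 0.1200).
I(M;N) = Σ p(x,y)·log₂[p(x,y)/(p(x)p(y))].
  (α,r): 0.26·log₂(0.8525) = -0.0599
  (α,s): 0.26·log₂(1.1217) = 0.0431
  (α,t): 0.09·log₂(1.2295) = 0.0268
  (β,r): 0.24·log₂(1.2308) = 0.0719
  (β,s): 0.12·log₂(0.8097) = -0.0365
  (β,t): 0.03·log₂(0.6410) = -0.0192
Sum = 0.026 bits.

0.026 bits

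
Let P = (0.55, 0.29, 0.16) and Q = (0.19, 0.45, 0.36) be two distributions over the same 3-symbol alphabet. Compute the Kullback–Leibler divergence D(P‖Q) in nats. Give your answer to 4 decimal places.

0.3274 nats

D(P‖Q) = Σ p·ln(p/q).
  0.55·ln(0.55/0.19) = 0.58459
  0.29·ln(0.29/0.45) = -0.12742
  0.16·ln(0.16/0.36) = -0.12975
D(P‖Q) = 0.3274 nats.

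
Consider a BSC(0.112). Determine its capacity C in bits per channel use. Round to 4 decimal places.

Binary symmetric channel: C = 1 − h₂(ε) where h₂ is the binary entropy function.
h₂(0.112) = −0.112·log₂0.112 − 0.888·log₂0.888 = 0.5059.
C = 1 − 0.5059 = 0.4941 bits per channel use.

0.4941 bits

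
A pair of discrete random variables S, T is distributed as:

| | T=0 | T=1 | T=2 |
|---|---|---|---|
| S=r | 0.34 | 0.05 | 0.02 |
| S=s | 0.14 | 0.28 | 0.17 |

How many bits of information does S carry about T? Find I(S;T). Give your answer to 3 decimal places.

0.264 bits

Marginals: p(S) = (0.4100, 0.5900), p(T) = (0.4800, 0.3300, 0.1900).
I(S;T) = H(S) + H(T) − H(S,T).
H(S) = 0.9765, H(T) = 1.4913, H(S,T) = 2.2041.
I(S;T) = 0.9765 + 1.4913 − 2.2041 = 0.264 bits.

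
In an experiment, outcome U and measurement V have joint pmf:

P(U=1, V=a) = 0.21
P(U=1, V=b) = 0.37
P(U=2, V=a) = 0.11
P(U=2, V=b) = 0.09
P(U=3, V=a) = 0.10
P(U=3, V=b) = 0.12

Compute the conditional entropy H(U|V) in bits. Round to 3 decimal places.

Chain rule: H(U|V) = H(U,V) − H(V).
Marginals: p(U) = (0.5800, 0.2000, 0.2200), p(V) = (0.4200, 0.5800).
H(U,V) = 2.3658 bits; H(V) = 0.9815 bits.
H(U|V) = 2.3658 − 0.9815 = 1.384 bits.

1.384 bits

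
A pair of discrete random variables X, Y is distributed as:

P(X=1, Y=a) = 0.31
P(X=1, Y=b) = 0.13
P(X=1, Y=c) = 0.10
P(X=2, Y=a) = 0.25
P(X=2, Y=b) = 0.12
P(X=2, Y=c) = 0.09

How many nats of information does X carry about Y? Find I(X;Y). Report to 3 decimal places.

0.000 nats

Marginals: p(X) = (0.5400, 0.4600), p(Y) = (0.5600, 0.2500, 0.1900).
I(X;Y) = H(X) + H(Y) − H(X,Y).
H(X) = 0.6899, H(Y) = 0.9868, H(X,Y) = 1.6763.
I(X;Y) = 0.6899 + 0.9868 − 1.6763 = 0.000 nats.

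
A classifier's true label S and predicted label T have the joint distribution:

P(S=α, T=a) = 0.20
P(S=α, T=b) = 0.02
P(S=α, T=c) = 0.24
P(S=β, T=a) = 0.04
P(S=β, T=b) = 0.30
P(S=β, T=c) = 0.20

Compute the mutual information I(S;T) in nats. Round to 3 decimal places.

Marginals: p(S) = (0.4600, 0.5400), p(T) = (0.2400, 0.3200, 0.4400).
I(S;T) = H(S) + H(T) − H(S,T).
H(S) = 0.6899, H(T) = 1.0684, H(S,T) = 1.5545.
I(S;T) = 0.6899 + 1.0684 − 1.5545 = 0.204 nats.

0.204 nats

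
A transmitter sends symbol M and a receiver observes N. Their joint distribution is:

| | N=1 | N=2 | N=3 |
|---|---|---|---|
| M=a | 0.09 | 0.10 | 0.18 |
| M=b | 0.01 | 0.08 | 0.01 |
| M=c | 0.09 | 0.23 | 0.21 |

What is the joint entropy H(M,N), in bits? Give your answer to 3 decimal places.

2.788 bits

H(M,N) = −Σ p(x,y)·log₂ p(x,y) over all 9 cells.
  cell (a,1): −0.09·log₂0.09 = 0.3127
  cell (a,2): −0.10·log₂0.10 = 0.3322
  cell (a,3): −0.18·log₂0.18 = 0.4453
  cell (b,1): −0.01·log₂0.01 = 0.0664
  cell (b,2): −0.08·log₂0.08 = 0.2915
  cell (b,3): −0.01·log₂0.01 = 0.0664
  cell (c,1): −0.09·log₂0.09 = 0.3127
  cell (c,2): −0.23·log₂0.23 = 0.4877
  cell (c,3): −0.21·log₂0.21 = 0.4728
Sum = 2.788 bits.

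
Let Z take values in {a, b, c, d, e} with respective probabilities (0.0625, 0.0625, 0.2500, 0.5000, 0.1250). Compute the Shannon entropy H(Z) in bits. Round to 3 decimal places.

H(Z) = −Σ p·log₂ p.
  −(0.0625)·log₂(0.0625) = 0.2500
  −(0.0625)·log₂(0.0625) = 0.2500
  −(0.2500)·log₂(0.2500) = 0.5000
  −(0.5000)·log₂(0.5000) = 0.5000
  −(0.1250)·log₂(0.1250) = 0.3750
Sum: 0.2500 + 0.2500 + 0.5000 + 0.5000 + 0.3750 = 1.875 bits.

1.875 bits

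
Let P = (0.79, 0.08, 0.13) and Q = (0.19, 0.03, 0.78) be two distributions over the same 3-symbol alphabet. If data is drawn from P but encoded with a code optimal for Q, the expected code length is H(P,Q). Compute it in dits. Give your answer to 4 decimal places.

H(P,Q) = −Σ p·log₁₀ q.
  −0.79·log₁₀(0.19) = 0.56978
  −0.08·log₁₀(0.03) = 0.12183
  −0.13·log₁₀(0.78) = 0.01403
H(P,Q) = 0.7056 dits.

0.7056 dits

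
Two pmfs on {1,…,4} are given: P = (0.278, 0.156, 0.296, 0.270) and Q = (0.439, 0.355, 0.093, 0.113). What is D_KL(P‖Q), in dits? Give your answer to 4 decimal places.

D(P‖Q) = Σ p·log₁₀(p/q).
  0.278·log₁₀(0.278/0.439) = -0.05516
  0.156·log₁₀(0.156/0.355) = -0.05571
  0.296·log₁₀(0.296/0.093) = 0.14883
  0.270·log₁₀(0.270/0.113) = 0.10214
D(P‖Q) = 0.1401 dits.

0.1401 dits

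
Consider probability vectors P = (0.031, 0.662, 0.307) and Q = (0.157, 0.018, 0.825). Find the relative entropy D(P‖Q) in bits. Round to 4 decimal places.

2.9325 bits

D(P‖Q) = Σ p·log₂(p/q).
  0.031·log₂(0.031/0.157) = -0.07255
  0.662·log₂(0.662/0.018) = 3.44290
  0.307·log₂(0.307/0.825) = -0.43783
D(P‖Q) = 2.9325 bits.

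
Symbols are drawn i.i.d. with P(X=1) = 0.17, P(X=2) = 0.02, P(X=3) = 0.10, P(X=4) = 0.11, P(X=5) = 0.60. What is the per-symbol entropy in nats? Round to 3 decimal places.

H(X) = −Σ p·ln p.
  −(0.17)·ln(0.17) = 0.3012
  −(0.02)·ln(0.02) = 0.0782
  −(0.10)·ln(0.10) = 0.2303
  −(0.11)·ln(0.11) = 0.2428
  −(0.60)·ln(0.60) = 0.3065
Sum: 0.3012 + 0.0782 + 0.2303 + 0.2428 + 0.3065 = 1.159 nats.

1.159 nats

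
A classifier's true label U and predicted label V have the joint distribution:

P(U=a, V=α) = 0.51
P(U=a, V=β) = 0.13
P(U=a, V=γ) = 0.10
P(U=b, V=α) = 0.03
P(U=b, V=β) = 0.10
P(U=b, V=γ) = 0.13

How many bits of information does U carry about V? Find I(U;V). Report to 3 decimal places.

0.205 bits

Marginals: p(U) = (0.7400, 0.2600), p(V) = (0.5400, 0.2300, 0.2300).
I(U;V) = Σ p(x,y)·log₂[p(x,y)/(p(x)p(y))].
  (a,α): 0.51·log₂(1.2763) = 0.1795
  (a,β): 0.13·log₂(0.7638) = -0.0505
  (a,γ): 0.10·log₂(0.5875) = -0.0767
  (b,α): 0.03·log₂(0.2137) = -0.0668
  (b,β): 0.10·log₂(1.6722) = 0.0742
  (b,γ): 0.13·log₂(2.1739) = 0.1456
Sum = 0.205 bits.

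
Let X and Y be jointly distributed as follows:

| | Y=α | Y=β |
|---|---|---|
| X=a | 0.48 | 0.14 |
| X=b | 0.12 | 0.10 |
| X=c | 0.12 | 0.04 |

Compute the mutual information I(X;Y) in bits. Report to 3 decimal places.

0.029 bits

Marginals: p(X) = (0.6200, 0.2200, 0.1600), p(Y) = (0.7200, 0.2800).
I(X;Y) = H(X) + H(Y) − H(X,Y).
H(X) = 1.3312, H(Y) = 0.8555, H(X,Y) = 2.1575.
I(X;Y) = 1.3312 + 0.8555 − 2.1575 = 0.029 bits.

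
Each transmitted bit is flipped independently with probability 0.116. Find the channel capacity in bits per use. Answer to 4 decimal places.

0.4822 bits

Binary symmetric channel: C = 1 − h₂(ε) where h₂ is the binary entropy function.
h₂(0.116) = −0.116·log₂0.116 − 0.884·log₂0.884 = 0.5178.
C = 1 − 0.5178 = 0.4822 bits per channel use.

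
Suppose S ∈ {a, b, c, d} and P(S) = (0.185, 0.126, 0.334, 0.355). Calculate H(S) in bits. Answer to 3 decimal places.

H(S) = −Σ p·log₂ p.
  −(0.185)·log₂(0.185) = 0.4504
  −(0.126)·log₂(0.126) = 0.3766
  −(0.334)·log₂(0.334) = 0.5284
  −(0.355)·log₂(0.355) = 0.5304
Sum: 0.4504 + 0.3766 + 0.5284 + 0.5304 = 1.886 bits.

1.886 bits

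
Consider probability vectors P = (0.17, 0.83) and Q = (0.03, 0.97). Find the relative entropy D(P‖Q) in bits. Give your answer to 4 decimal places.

0.2388 bits

D(P‖Q) = Σ p·log₂(p/q).
  0.17·log₂(0.17/0.03) = 0.42543
  0.83·log₂(0.83/0.97) = -0.18664
D(P‖Q) = 0.2388 bits.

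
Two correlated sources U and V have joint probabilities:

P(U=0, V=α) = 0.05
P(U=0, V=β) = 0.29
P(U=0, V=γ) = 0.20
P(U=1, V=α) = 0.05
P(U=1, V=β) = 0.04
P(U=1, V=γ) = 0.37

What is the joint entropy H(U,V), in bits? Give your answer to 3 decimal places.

2.131 bits

H(U,V) = −Σ p(x,y)·log₂ p(x,y) over all 6 cells.
  cell (0,α): −0.05·log₂0.05 = 0.2161
  cell (0,β): −0.29·log₂0.29 = 0.5179
  cell (0,γ): −0.20·log₂0.20 = 0.4644
  cell (1,α): −0.05·log₂0.05 = 0.2161
  cell (1,β): −0.04·log₂0.04 = 0.1858
  cell (1,γ): −0.37·log₂0.37 = 0.5307
Sum = 2.131 bits.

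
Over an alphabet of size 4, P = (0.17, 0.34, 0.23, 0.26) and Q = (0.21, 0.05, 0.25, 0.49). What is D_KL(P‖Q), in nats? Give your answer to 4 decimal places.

0.4319 nats

D(P‖Q) = Σ p·ln(p/q).
  0.17·ln(0.17/0.21) = -0.03592
  0.34·ln(0.34/0.05) = 0.65175
  0.23·ln(0.23/0.25) = -0.01918
  0.26·ln(0.26/0.49) = -0.16477
D(P‖Q) = 0.4319 nats.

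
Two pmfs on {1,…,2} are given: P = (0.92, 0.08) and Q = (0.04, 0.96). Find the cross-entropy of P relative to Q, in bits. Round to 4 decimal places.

4.2771 bits

H(P,Q) = −Σ p·log₂ q.
  −0.92·log₂(0.04) = 4.27235
  −0.08·log₂(0.96) = 0.00471
H(P,Q) = 4.2771 bits.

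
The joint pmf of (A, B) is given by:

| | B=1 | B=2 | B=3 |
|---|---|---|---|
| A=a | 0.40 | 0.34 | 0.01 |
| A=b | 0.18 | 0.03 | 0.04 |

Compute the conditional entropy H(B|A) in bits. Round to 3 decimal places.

Chain rule: H(B|A) = H(A,B) − H(A).
Marginals: p(A) = (0.7500, 0.2500), p(B) = (0.5800, 0.3700, 0.0500).
H(A,B) = 1.9072 bits; H(A) = 0.8113 bits.
H(B|A) = 1.9072 − 0.8113 = 1.096 bits.

1.096 bits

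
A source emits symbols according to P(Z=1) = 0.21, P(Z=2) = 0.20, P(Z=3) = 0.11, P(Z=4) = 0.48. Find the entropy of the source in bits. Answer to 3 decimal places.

1.796 bits

H(Z) = −Σ p·log₂ p.
  −(0.21)·log₂(0.21) = 0.4728
  −(0.20)·log₂(0.20) = 0.4644
  −(0.11)·log₂(0.11) = 0.3503
  −(0.48)·log₂(0.48) = 0.5083
Sum: 0.4728 + 0.4644 + 0.3503 + 0.5083 = 1.796 bits.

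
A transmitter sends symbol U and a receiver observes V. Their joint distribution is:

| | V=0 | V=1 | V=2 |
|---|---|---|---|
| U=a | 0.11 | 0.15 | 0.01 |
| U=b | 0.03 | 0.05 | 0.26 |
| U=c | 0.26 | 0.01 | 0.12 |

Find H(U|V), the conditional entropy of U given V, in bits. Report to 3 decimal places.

1.108 bits

Marginals: p(U) = (0.2700, 0.3400, 0.3900), p(V) = (0.4000, 0.2100, 0.3900).
H(U|V) = Σ p(V) · H(U|V=·).
  V=0: p=0.4000, H(U|V=0) = 1.1964
  V=1: p=0.2100, H(U|V=1) = 1.0488
  V=2: p=0.3900, H(U|V=2) = 1.0487
Weighted sum = 1.108 bits.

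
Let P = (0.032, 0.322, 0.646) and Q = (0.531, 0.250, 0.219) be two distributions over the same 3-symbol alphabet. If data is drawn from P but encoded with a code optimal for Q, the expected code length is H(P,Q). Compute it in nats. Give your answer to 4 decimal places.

1.4477 nats

H(P,Q) = −Σ p·ln q.
  −0.032·ln(0.531) = 0.02026
  −0.322·ln(0.250) = 0.44639
  −0.646·ln(0.219) = 0.98107
H(P,Q) = 1.4477 nats.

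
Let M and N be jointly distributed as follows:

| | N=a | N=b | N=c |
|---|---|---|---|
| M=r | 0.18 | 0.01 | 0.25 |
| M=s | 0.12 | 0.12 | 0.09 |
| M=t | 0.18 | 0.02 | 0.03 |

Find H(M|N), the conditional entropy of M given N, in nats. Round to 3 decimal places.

0.914 nats

Marginals: p(M) = (0.4400, 0.3300, 0.2300), p(N) = (0.4800, 0.1500, 0.3700).
H(M|N) = Σ p(N) · H(M|N=·).
  N=a: p=0.4800, H(M|N=a) = 1.0822
  N=b: p=0.1500, H(M|N=b) = 0.6277
  N=c: p=0.3700, H(M|N=c) = 0.8125
Weighted sum = 0.914 nats.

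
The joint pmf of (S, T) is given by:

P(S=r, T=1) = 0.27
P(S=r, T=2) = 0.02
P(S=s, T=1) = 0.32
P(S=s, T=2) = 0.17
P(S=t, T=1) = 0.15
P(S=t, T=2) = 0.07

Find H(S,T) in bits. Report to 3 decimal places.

H(S,T) = −Σ p(x,y)·log₂ p(x,y) over all 6 cells.
  cell (r,1): −0.27·log₂0.27 = 0.5100
  cell (r,2): −0.02·log₂0.02 = 0.1129
  cell (s,1): −0.32·log₂0.32 = 0.5260
  cell (s,2): −0.17·log₂0.17 = 0.4346
  cell (t,1): −0.15·log₂0.15 = 0.4105
  cell (t,2): −0.07·log₂0.07 = 0.2686
Sum = 2.263 bits.

2.263 bits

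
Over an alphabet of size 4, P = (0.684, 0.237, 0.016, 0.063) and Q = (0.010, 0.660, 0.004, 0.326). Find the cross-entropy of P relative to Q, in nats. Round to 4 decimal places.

3.4074 nats

H(P,Q) = −Σ p·ln q.
  −0.684·ln(0.010) = 3.14994
  −0.237·ln(0.660) = 0.09848
  −0.016·ln(0.004) = 0.08834
  −0.063·ln(0.326) = 0.07061
H(P,Q) = 3.4074 nats.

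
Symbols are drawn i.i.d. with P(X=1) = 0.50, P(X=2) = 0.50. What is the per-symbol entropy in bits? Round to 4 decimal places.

1.0000 bits

H(X) = −Σ p·log₂ p.
  −(0.50)·log₂(0.50) = 0.50000
  −(0.50)·log₂(0.50) = 0.50000
Sum: 0.50000 + 0.50000 = 1.0000 bits.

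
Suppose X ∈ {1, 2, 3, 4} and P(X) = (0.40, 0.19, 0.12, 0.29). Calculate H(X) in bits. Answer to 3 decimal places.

H(X) = −Σ p·log₂ p.
  −(0.40)·log₂(0.40) = 0.5288
  −(0.19)·log₂(0.19) = 0.4552
  −(0.12)·log₂(0.12) = 0.3671
  −(0.29)·log₂(0.29) = 0.5179
Sum: 0.5288 + 0.4552 + 0.3671 + 0.5179 = 1.869 bits.

1.869 bits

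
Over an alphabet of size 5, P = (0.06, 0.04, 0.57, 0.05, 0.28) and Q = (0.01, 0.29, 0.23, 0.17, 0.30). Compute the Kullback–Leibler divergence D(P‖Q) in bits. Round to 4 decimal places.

0.6709 bits

D(P‖Q) = Σ p·log₂(p/q).
  0.06·log₂(0.06/0.01) = 0.15510
  0.04·log₂(0.04/0.29) = -0.11432
  0.57·log₂(0.57/0.23) = 0.74632
  0.05·log₂(0.05/0.17) = -0.08828
  0.28·log₂(0.28/0.30) = -0.02787
D(P‖Q) = 0.6709 bits.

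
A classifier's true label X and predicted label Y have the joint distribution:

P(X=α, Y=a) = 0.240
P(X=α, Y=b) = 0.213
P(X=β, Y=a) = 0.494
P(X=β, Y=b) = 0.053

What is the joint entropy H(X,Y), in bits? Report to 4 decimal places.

1.6966 bits

H(X,Y) = −Σ p(x,y)·log₂ p(x,y) over all 4 cells.
  cell (α,a): −0.240·log₂0.240 = 0.49413
  cell (α,b): −0.213·log₂0.213 = 0.47522
  cell (β,a): −0.494·log₂0.494 = 0.50260
  cell (β,b): −0.053·log₂0.053 = 0.22461
Sum = 1.6966 bits.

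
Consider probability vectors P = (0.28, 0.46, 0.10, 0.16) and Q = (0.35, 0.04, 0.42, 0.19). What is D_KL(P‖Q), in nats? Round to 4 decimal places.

0.8900 nats

D(P‖Q) = Σ p·ln(p/q).
  0.28·ln(0.28/0.35) = -0.06248
  0.46·ln(0.46/0.04) = 1.12348
  0.10·ln(0.10/0.42) = -0.14351
  0.16·ln(0.16/0.19) = -0.02750
D(P‖Q) = 0.8900 nats.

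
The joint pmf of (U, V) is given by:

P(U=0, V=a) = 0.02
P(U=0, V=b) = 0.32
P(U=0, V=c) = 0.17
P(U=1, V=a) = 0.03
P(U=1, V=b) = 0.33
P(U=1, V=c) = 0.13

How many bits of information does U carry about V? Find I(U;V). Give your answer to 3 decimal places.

0.005 bits

Marginals: p(U) = (0.5100, 0.4900), p(V) = (0.0500, 0.6500, 0.3000).
I(U;V) = Σ p(x,y)·log₂[p(x,y)/(p(x)p(y))].
  (0,a): 0.02·log₂(0.7843) = -0.0070
  (0,b): 0.32·log₂(0.9653) = -0.0163
  (0,c): 0.17·log₂(1.1111) = 0.0258
  (1,a): 0.03·log₂(1.2245) = 0.0088
  (1,b): 0.33·log₂(1.0361) = 0.0169
  (1,c): 0.13·log₂(0.8844) = -0.0230
Sum = 0.005 bits.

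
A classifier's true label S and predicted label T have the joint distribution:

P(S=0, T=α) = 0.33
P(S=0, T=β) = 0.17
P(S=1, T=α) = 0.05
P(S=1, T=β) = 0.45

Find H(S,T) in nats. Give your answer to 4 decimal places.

1.1762 nats

H(S,T) = −Σ p(x,y)·ln p(x,y) over all 4 cells.
  cell (0,α): −0.33·ln0.33 = 0.36586
  cell (0,β): −0.17·ln0.17 = 0.30123
  cell (1,α): −0.05·ln0.05 = 0.14979
  cell (1,β): −0.45·ln0.45 = 0.35933
Sum = 1.1762 nats.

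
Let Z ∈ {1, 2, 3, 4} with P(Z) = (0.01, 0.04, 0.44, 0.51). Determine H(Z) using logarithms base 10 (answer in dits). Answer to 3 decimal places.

H(Z) = −Σ p·log₁₀ p.
  −(0.01)·log₁₀(0.01) = 0.0200
  −(0.04)·log₁₀(0.04) = 0.0559
  −(0.44)·log₁₀(0.44) = 0.1569
  −(0.51)·log₁₀(0.51) = 0.1491
Sum: 0.0200 + 0.0559 + 0.1569 + 0.1491 = 0.382 dits.

0.382 dits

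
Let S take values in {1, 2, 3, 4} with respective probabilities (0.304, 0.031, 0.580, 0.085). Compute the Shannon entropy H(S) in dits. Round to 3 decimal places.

H(S) = −Σ p·log₁₀ p.
  −(0.304)·log₁₀(0.304) = 0.1572
  −(0.031)·log₁₀(0.031) = 0.0468
  −(0.580)·log₁₀(0.580) = 0.1372
  −(0.085)·log₁₀(0.085) = 0.0910
Sum: 0.1572 + 0.0468 + 0.1372 + 0.0910 = 0.432 dits.

0.432 dits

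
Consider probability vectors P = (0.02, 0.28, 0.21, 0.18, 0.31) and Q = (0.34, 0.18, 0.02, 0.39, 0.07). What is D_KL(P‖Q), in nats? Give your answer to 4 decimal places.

D(P‖Q) = Σ p·ln(p/q).
  0.02·ln(0.02/0.34) = -0.05666
  0.28·ln(0.28/0.18) = 0.12371
  0.21·ln(0.21/0.02) = 0.49379
  0.18·ln(0.18/0.39) = -0.13917
  0.31·ln(0.31/0.07) = 0.46130
D(P‖Q) = 0.8830 nats.

0.8830 nats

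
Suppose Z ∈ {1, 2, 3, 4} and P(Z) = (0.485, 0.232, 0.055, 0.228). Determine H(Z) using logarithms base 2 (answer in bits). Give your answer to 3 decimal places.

1.712 bits

H(Z) = −Σ p·log₂ p.
  −(0.485)·log₂(0.485) = 0.5063
  −(0.232)·log₂(0.232) = 0.4890
  −(0.055)·log₂(0.055) = 0.2301
  −(0.228)·log₂(0.228) = 0.4863
Sum: 0.5063 + 0.4890 + 0.2301 + 0.4863 = 1.712 bits.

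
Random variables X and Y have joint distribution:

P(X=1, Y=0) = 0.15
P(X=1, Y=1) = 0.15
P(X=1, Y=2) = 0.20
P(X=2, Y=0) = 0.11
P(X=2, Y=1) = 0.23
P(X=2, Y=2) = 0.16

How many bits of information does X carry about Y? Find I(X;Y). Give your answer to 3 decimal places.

Marginals: p(X) = (0.5000, 0.5000), p(Y) = (0.2600, 0.3800, 0.3600).
I(X;Y) = H(X) + H(Y) − H(X,Y).
H(X) = 1.0000, H(Y) = 1.5664, H(X,Y) = 2.5464.
I(X;Y) = 1.0000 + 1.5664 − 2.5464 = 0.020 bits.

0.020 bits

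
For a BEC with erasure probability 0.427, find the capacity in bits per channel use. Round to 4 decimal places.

0.5730 bits

Binary erasure channel: capacity C = 1 − ε.
C = 1 − 0.427 = 0.5730 bits per channel use.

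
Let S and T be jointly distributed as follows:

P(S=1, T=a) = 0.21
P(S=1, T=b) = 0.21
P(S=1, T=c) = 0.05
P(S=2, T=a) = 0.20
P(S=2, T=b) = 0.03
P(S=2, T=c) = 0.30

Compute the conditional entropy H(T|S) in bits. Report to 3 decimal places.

1.302 bits

Marginals: p(S) = (0.4700, 0.5300), p(T) = (0.4100, 0.2400, 0.3500).
H(T|S) = Σ p(S) · H(T|S=·).
  S=1: p=0.4700, H(T|S=1) = 1.3825
  S=2: p=0.5300, H(T|S=2) = 1.2298
Weighted sum = 1.302 bits.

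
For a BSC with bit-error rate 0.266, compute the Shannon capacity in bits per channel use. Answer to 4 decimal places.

Binary symmetric channel: C = 1 − h₂(ε) where h₂ is the binary entropy function.
h₂(0.266) = −0.266·log₂0.266 − 0.734·log₂0.734 = 0.8357.
C = 1 − 0.8357 = 0.1643 bits per channel use.

0.1643 bits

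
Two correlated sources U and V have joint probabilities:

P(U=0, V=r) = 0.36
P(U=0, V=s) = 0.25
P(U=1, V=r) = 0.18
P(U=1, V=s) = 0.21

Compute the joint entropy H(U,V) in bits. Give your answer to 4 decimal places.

1.9487 bits

H(U,V) = −Σ p(x,y)·log₂ p(x,y) over all 4 cells.
  cell (0,r): −0.36·log₂0.36 = 0.53062
  cell (0,s): −0.25·log₂0.25 = 0.50000
  cell (1,r): −0.18·log₂0.18 = 0.44531
  cell (1,s): −0.21·log₂0.21 = 0.47282
Sum = 1.9487 bits.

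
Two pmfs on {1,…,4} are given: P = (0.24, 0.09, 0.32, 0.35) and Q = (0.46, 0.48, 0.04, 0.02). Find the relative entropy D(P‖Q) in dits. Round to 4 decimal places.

D(P‖Q) = Σ p·log₁₀(p/q).
  0.24·log₁₀(0.24/0.46) = -0.06781
  0.09·log₁₀(0.09/0.48) = -0.06543
  0.32·log₁₀(0.32/0.04) = 0.28899
  0.35·log₁₀(0.35/0.02) = 0.43506
D(P‖Q) = 0.5908 dits.

0.5908 dits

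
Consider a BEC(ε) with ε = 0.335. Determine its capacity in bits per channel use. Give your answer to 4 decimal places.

Binary erasure channel: capacity C = 1 − ε.
C = 1 − 0.335 = 0.6650 bits per channel use.

0.6650 bits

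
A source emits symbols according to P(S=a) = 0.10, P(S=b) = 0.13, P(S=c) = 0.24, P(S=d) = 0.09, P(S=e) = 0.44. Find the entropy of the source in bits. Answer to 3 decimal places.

2.043 bits

H(S) = −Σ p·log₂ p.
  −(0.10)·log₂(0.10) = 0.3322
  −(0.13)·log₂(0.13) = 0.3826
  −(0.24)·log₂(0.24) = 0.4941
  −(0.09)·log₂(0.09) = 0.3127
  −(0.44)·log₂(0.44) = 0.5211
Sum: 0.3322 + 0.3826 + 0.4941 + 0.3127 + 0.5211 = 2.043 bits.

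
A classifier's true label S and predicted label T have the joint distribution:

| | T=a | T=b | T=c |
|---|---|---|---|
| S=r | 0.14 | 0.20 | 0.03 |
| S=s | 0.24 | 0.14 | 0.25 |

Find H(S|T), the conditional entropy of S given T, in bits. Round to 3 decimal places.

0.831 bits

Chain rule: H(S|T) = H(S,T) − H(T).
Marginals: p(S) = (0.3700, 0.6300), p(T) = (0.3800, 0.3400, 0.2800).
H(S,T) = 2.4045 bits; H(T) = 1.5738 bits.
H(S|T) = 2.4045 − 1.5738 = 0.831 bits.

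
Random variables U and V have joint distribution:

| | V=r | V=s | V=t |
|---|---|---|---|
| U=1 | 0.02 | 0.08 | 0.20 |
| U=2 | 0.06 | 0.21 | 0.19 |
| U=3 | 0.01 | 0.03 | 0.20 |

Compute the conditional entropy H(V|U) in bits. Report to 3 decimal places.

Marginals: p(U) = (0.3000, 0.4600, 0.2400), p(V) = (0.0900, 0.3200, 0.5900).
H(V|U) = Σ p(U) · H(V|U=·).
  U=1: p=0.3000, H(V|U=1) = 1.1589
  U=2: p=0.4600, H(V|U=2) = 1.4266
  U=3: p=0.2400, H(V|U=3) = 0.7852
Weighted sum = 1.192 bits.

1.192 bits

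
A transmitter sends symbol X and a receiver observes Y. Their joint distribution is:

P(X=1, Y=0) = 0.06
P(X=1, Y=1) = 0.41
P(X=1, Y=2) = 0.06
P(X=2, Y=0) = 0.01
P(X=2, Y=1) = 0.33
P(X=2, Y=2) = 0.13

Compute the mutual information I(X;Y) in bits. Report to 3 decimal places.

Marginals: p(X) = (0.5300, 0.4700), p(Y) = (0.0700, 0.7400, 0.1900).
I(X;Y) = Σ p(x,y)·log₂[p(x,y)/(p(x)p(y))].
  (1,0): 0.06·log₂(1.6173) = 0.0416
  (1,1): 0.41·log₂(1.0454) = 0.0263
  (1,2): 0.06·log₂(0.5958) = -0.0448
  (2,0): 0.01·log₂(0.3040) = -0.0172
  (2,1): 0.33·log₂(0.9488) = -0.0250
  (2,2): 0.13·log₂(1.4558) = 0.0704
Sum = 0.051 bits.

0.051 bits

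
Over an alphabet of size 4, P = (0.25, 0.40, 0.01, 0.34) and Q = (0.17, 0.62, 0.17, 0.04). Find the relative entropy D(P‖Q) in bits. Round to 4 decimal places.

0.8951 bits

D(P‖Q) = Σ p·log₂(p/q).
  0.25·log₂(0.25/0.17) = 0.13910
  0.40·log₂(0.40/0.62) = -0.25291
  0.01·log₂(0.01/0.17) = -0.04087
  0.34·log₂(0.34/0.04) = 1.04974
D(P‖Q) = 0.8951 bits.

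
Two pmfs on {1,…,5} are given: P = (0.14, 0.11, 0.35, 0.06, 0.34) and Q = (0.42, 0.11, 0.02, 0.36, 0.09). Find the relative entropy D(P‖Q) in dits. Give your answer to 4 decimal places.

0.5178 dits

D(P‖Q) = Σ p·log₁₀(p/q).
  0.14·log₁₀(0.14/0.42) = -0.06680
  0.11·log₁₀(0.11/0.11) = 0.00000
  0.35·log₁₀(0.35/0.02) = 0.43506
  0.06·log₁₀(0.06/0.36) = -0.04669
  0.34·log₁₀(0.34/0.09) = 0.19626
D(P‖Q) = 0.5178 dits.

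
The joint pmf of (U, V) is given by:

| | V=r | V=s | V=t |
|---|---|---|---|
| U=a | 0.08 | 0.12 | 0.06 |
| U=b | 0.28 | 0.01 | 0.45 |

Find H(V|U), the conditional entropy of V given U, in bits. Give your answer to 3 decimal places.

1.174 bits

Marginals: p(U) = (0.2600, 0.7400), p(V) = (0.3600, 0.1300, 0.5100).
H(V|U) = Σ p(U) · H(V|U=·).
  U=a: p=0.2600, H(V|U=a) = 1.5262
  U=b: p=0.7400, H(V|U=b) = 1.0508
Weighted sum = 1.174 bits.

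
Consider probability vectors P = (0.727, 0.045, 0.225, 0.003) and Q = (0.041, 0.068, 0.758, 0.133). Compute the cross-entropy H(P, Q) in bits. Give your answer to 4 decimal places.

3.6234 bits

H(P,Q) = −Σ p·log₂ q.
  −0.727·log₂(0.041) = 3.35018
  −0.045·log₂(0.068) = 0.17452
  −0.225·log₂(0.758) = 0.08994
  −0.003·log₂(0.133) = 0.00873
H(P,Q) = 3.6234 bits.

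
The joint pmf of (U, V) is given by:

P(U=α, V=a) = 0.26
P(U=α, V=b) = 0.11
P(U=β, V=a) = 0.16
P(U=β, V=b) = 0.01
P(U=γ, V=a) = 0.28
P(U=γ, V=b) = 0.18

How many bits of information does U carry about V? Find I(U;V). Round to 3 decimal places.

0.057 bits

Marginals: p(U) = (0.3700, 0.1700, 0.4600), p(V) = (0.7000, 0.3000).
I(U;V) = Σ p(x,y)·log₂[p(x,y)/(p(x)p(y))].
  (α,a): 0.26·log₂(1.0039) = 0.0014
  (α,b): 0.11·log₂(0.9910) = -0.0014
  (β,a): 0.16·log₂(1.3445) = 0.0683
  (β,b): 0.01·log₂(0.1961) = -0.0235
  (γ,a): 0.28·log₂(0.8696) = -0.0565
  (γ,b): 0.18·log₂(1.3043) = 0.0690
Sum = 0.057 bits.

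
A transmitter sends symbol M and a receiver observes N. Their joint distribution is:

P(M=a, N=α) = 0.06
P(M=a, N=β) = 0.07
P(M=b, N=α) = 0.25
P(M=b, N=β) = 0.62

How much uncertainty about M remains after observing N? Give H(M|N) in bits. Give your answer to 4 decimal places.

0.5465 bits

Chain rule: H(M|N) = H(M,N) − H(N).
Marginals: p(M) = (0.1300, 0.8700), p(N) = (0.3100, 0.6900).
H(M,N) = 1.4397 bits; H(N) = 0.8932 bits.
H(M|N) = 1.4397 − 0.8932 = 0.5465 bits.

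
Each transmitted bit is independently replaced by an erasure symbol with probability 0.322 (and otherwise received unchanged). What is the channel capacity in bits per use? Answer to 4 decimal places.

0.6780 bits

Binary erasure channel: capacity C = 1 − ε.
C = 1 − 0.322 = 0.6780 bits per channel use.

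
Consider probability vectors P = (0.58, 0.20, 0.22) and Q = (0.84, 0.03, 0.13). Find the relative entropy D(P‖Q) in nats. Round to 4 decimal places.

0.2803 nats

D(P‖Q) = Σ p·ln(p/q).
  0.58·ln(0.58/0.84) = -0.21482
  0.20·ln(0.20/0.03) = 0.37942
  0.22·ln(0.22/0.13) = 0.11574
D(P‖Q) = 0.2803 nats.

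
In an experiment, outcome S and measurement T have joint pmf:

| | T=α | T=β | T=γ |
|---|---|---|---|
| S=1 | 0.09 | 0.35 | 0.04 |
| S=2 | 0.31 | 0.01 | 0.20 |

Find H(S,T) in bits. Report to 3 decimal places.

H(S,T) = −Σ p(x,y)·log₂ p(x,y) over all 6 cells.
  cell (1,α): −0.09·log₂0.09 = 0.3127
  cell (1,β): −0.35·log₂0.35 = 0.5301
  cell (1,γ): −0.04·log₂0.04 = 0.1858
  cell (2,α): −0.31·log₂0.31 = 0.5238
  cell (2,β): −0.01·log₂0.01 = 0.0664
  cell (2,γ): −0.20·log₂0.20 = 0.4644
Sum = 2.083 bits.

2.083 bits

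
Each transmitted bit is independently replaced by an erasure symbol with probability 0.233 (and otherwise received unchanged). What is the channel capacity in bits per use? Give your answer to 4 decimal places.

Binary erasure channel: capacity C = 1 − ε.
C = 1 − 0.233 = 0.7670 bits per channel use.

0.7670 bits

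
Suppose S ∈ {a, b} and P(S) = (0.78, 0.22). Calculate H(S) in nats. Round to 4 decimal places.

0.5269 nats

H(S) = −Σ p·ln p.
  −(0.78)·ln(0.78) = 0.19380
  −(0.22)·ln(0.22) = 0.33311
Sum: 0.19380 + 0.33311 = 0.5269 nats.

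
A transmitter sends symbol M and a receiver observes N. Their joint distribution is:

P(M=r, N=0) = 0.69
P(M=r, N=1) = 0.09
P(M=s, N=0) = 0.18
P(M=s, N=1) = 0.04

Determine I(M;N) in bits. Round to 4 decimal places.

0.0045 bits

Marginals: p(M) = (0.7800, 0.2200), p(N) = (0.8700, 0.1300).
I(M;N) = Σ p(x,y)·log₂[p(x,y)/(p(x)p(y))].
  (r,0): 0.69·log₂(1.0168) = 0.01658
  (r,1): 0.09·log₂(0.8876) = -0.01549
  (s,0): 0.18·log₂(0.9404) = -0.01595
  (s,1): 0.04·log₂(1.3986) = 0.01936
Sum = 0.0045 bits.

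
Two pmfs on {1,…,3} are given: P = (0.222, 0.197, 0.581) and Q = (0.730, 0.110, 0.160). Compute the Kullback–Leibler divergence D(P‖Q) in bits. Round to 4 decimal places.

D(P‖Q) = Σ p·log₂(p/q).
  0.222·log₂(0.222/0.730) = -0.38125
  0.197·log₂(0.197/0.110) = 0.16562
  0.581·log₂(0.581/0.160) = 1.08093
D(P‖Q) = 0.8653 bits.

0.8653 bits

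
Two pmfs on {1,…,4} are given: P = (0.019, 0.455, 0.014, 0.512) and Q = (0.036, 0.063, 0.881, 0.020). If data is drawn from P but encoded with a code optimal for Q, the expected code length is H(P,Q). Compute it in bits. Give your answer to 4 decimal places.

4.7981 bits

H(P,Q) = −Σ p·log₂ q.
  −0.019·log₂(0.036) = 0.09112
  −0.455·log₂(0.063) = 1.81477
  −0.014·log₂(0.881) = 0.00256
  −0.512·log₂(0.020) = 2.88965
H(P,Q) = 4.7981 bits.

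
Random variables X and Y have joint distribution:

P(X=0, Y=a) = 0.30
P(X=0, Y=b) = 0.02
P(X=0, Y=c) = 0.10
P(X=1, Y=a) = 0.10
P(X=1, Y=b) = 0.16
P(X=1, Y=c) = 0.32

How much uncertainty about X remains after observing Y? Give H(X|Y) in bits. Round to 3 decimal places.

0.748 bits

Marginals: p(X) = (0.4200, 0.5800), p(Y) = (0.4000, 0.1800, 0.4200).
H(X|Y) = Σ p(Y) · H(X|Y=·).
  Y=a: p=0.4000, H(X|Y=a) = 0.8113
  Y=b: p=0.1800, H(X|Y=b) = 0.5033
  Y=c: p=0.4200, H(X|Y=c) = 0.7919
Weighted sum = 0.748 bits.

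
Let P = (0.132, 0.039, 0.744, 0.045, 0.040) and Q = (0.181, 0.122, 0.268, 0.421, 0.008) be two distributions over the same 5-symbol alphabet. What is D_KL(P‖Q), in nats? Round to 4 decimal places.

0.6373 nats

D(P‖Q) = Σ p·ln(p/q).
  0.132·ln(0.132/0.181) = -0.04167
  0.039·ln(0.039/0.122) = -0.04448
  0.744·ln(0.744/0.268) = 0.75966
  0.045·ln(0.045/0.421) = -0.10062
  0.040·ln(0.040/0.008) = 0.06438
D(P‖Q) = 0.6373 nats.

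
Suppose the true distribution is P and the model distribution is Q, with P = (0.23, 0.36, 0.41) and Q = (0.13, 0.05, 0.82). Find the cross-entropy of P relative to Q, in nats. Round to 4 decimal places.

1.6291 nats

H(P,Q) = −Σ p·ln q.
  −0.23·ln(0.13) = 0.46925
  −0.36·ln(0.05) = 1.07846
  −0.41·ln(0.82) = 0.08136
H(P,Q) = 1.6291 nats.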